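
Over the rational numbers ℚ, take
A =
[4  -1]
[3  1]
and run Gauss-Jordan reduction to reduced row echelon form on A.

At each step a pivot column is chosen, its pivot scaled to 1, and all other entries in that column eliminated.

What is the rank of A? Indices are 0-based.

rank = 2

step 1: normalize row 0 (÷4) = (1, -1/4)
  row 1: subtract 3×row0 = (0, 7/4)
step 2: normalize row 1 (÷7/4) = (0, 1)
  row 0: subtract -1/4×row1 = (1, 0)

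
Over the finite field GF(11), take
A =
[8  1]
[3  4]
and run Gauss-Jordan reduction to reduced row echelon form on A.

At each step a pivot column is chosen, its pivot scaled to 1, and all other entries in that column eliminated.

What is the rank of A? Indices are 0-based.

rank = 2

[1] R0 /= 8  ⇒  (1, 7)
     R1 -= 3·R0  ⇒  (0, 5)
[2] R1 /= 5  ⇒  (0, 1)
     R0 -= 7·R1  ⇒  (1, 0)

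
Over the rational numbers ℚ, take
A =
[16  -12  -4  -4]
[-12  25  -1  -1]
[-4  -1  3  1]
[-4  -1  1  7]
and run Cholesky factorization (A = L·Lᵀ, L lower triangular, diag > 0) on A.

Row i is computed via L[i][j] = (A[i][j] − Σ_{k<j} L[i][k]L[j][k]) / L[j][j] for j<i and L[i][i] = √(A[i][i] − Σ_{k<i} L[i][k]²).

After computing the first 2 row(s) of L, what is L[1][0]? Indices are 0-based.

L[1][0] = -3

Step 1: L[0][0] = √(16) = 4.
  L[1][0] = (-12) / L[0][0] = -3.
Step 2: L[1][1] = √(16) = 4.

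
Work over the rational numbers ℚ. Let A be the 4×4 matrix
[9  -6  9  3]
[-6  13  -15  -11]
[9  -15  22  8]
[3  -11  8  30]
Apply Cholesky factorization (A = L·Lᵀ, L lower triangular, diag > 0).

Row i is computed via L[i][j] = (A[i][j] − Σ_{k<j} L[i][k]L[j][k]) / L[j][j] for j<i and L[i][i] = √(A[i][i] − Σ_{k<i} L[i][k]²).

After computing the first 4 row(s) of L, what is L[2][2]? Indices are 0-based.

L[2][2] = 2

Step 1: L[0][0] = √(9) = 3.
  L[1][0] = (-6) / L[0][0] = -2.
Step 2: L[1][1] = √(9) = 3.
  L[2][0] = (9) / L[0][0] = 3.
  L[2][1] = (-9) / L[1][1] = -3.
Step 3: L[2][2] = √(4) = 2.
  L[3][0] = (3) / L[0][0] = 1.
  L[3][1] = (-9) / L[1][1] = -3.
  L[3][2] = (-4) / L[2][2] = -2.
Step 4: L[3][3] = √(16) = 4.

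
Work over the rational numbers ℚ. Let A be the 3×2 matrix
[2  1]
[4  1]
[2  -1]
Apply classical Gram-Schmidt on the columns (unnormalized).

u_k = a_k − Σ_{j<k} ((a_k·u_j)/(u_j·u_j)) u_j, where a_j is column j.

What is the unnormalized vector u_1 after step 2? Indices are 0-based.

Step 1: u_0 = a_0 = (2, 4, 2).
Step 2: u_1 = a_1 − (1/6)·u_0 = (2/3, 1/3, -4/3).

u_1 = (2/3, 1/3, -4/3)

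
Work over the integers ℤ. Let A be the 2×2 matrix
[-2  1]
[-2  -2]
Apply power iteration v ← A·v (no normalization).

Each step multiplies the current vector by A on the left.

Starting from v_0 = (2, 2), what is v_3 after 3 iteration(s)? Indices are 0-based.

v_3 = (28, -32)

v_0 = (2, 2).
v_1 = A·v_0 = (-2, -8).
v_2 = A·v_1 = (-4, 20).
v_3 = A·v_2 = (28, -32).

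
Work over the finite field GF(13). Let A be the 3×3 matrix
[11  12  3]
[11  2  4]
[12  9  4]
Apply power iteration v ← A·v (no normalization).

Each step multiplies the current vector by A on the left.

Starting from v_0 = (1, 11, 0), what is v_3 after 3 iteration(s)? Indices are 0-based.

v_0 = (1, 11, 0).
v_1 = A·v_0 = (0, 7, 7).
v_2 = A·v_1 = (1, 3, 0).
v_3 = A·v_2 = (8, 4, 0).

v_3 = (8, 4, 0)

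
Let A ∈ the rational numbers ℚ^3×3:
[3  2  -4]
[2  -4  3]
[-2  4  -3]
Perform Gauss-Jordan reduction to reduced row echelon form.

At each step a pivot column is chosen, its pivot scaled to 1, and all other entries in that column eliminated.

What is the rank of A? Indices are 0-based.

step 1: normalize row 0 (÷3) = (1, 2/3, -4/3)
  row 1: subtract 2×row0 = (0, -16/3, 17/3)
  row 2: subtract -2×row0 = (0, 16/3, -17/3)
step 2: normalize row 1 (÷-16/3) = (0, 1, -17/16)
  row 0: subtract 2/3×row1 = (1, 0, -5/8)
  row 2: subtract 16/3×row1 = (0, 0, 0)
skip col 2 (zero from row 2)

rank = 2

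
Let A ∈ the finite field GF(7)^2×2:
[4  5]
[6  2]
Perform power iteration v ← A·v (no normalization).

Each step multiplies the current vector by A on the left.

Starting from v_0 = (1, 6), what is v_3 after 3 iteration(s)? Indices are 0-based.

v_3 = (4, 2)

v_0 = (1, 6).
v_1 = A·v_0 = (6, 4).
v_2 = A·v_1 = (2, 2).
v_3 = A·v_2 = (4, 2).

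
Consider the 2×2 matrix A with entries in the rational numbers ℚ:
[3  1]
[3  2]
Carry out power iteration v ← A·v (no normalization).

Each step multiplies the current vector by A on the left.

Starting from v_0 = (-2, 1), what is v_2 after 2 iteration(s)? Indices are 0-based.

v_2 = (-19, -23)

v_0 = (-2, 1).
v_1 = A·v_0 = (-5, -4).
v_2 = A·v_1 = (-19, -23).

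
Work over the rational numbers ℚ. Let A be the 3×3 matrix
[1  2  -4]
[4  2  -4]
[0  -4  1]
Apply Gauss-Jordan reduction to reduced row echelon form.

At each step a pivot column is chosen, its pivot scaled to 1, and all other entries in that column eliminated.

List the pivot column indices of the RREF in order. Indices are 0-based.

pivot(0,0)=1: scale R0 → (1, 2, -4)
  clear (1,0): R1 −= (4)R0 → (0, -6, 12)
pivot(1,1)=-6: scale R1 → (0, 1, -2)
  clear (0,1): R0 −= (2)R1 → (1, 0, 0)
  clear (2,1): R2 −= (-4)R1 → (0, 0, -7)
pivot(2,2)=-7: scale R2 → (0, 0, 1)
  clear (1,2): R1 −= (-2)R2 → (0, 1, 0)

pivot columns: 0, 1, 2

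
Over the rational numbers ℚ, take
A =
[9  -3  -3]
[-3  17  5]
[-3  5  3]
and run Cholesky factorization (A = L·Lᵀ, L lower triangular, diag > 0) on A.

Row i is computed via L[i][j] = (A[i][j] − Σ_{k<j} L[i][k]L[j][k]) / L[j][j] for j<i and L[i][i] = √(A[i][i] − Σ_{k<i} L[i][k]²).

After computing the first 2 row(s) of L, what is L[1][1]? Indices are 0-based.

Step 1: L[0][0] = √(9) = 3.
  L[1][0] = (-3) / L[0][0] = -1.
Step 2: L[1][1] = √(16) = 4.

L[1][1] = 4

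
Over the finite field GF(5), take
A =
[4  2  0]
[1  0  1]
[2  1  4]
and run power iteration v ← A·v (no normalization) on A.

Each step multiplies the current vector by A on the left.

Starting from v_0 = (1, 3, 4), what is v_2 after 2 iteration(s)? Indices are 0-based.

v_2 = (0, 1, 4)

v_0 = (1, 3, 4).
v_1 = A·v_0 = (0, 0, 1).
v_2 = A·v_1 = (0, 1, 4).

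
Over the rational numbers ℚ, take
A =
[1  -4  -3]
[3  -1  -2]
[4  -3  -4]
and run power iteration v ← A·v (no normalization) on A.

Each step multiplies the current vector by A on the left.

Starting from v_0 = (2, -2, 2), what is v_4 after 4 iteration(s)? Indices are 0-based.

v_4 = (314, 240, 434)

v_0 = (2, -2, 2).
v_1 = A·v_0 = (4, 4, 6).
v_2 = A·v_1 = (-30, -4, -20).
v_3 = A·v_2 = (46, -46, -28).
v_4 = A·v_3 = (314, 240, 434).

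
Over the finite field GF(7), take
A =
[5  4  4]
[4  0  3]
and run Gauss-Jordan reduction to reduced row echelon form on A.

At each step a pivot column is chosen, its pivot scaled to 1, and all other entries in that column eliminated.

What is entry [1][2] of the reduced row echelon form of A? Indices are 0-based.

pivot(0,0)=5: scale R0 → (1, 5, 5)
  clear (1,0): R1 −= (4)R0 → (0, 1, 4)
pivot(1,1)=1: scale R1 → (0, 1, 4)
  clear (0,1): R0 −= (5)R1 → (1, 0, 6)

M[1][2] = 4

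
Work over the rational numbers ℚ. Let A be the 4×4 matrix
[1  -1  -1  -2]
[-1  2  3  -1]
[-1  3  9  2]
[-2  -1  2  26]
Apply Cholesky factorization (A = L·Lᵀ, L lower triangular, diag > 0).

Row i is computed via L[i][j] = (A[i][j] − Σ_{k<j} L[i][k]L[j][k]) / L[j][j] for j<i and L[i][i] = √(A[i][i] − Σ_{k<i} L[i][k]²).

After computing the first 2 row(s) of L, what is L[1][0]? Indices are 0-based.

Step 1: L[0][0] = √(1) = 1.
  L[1][0] = (-1) / L[0][0] = -1.
Step 2: L[1][1] = √(1) = 1.

L[1][0] = -1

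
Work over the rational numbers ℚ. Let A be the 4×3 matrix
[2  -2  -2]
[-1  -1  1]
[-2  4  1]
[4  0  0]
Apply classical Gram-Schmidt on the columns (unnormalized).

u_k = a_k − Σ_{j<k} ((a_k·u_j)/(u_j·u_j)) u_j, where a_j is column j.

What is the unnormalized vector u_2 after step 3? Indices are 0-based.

u_2 = (-118/101, 108/101, -32/101, 70/101)

Step 1: u_0 = a_0 = (2, -1, -2, 4).
Step 2: u_1 = a_1 − (-11/25)·u_0 = (-28/25, -36/25, 78/25, 44/25).
Step 3: u_2 = a_2 − (-7/25)·u_0 − (49/202)·u_1 = (-118/101, 108/101, -32/101, 70/101).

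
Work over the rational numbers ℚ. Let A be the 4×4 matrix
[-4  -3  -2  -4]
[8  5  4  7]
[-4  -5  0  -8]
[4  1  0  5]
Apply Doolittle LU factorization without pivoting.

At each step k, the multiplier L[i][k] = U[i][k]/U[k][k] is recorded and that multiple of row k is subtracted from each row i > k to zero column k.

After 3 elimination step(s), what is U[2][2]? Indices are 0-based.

k=0: U[0][0]=-4
  eliminate (1,0): mult=-2, new row 1: (0, -1, 0, -1); set L[1][0]=-2
  eliminate (2,0): mult=1, new row 2: (0, -2, 2, -4); set L[2][0]=1
  eliminate (3,0): mult=-1, new row 3: (0, -2, -2, 1); set L[3][0]=-1
k=1: U[1][1]=-1
  eliminate (2,1): mult=2, new row 2: (0, 0, 2, -2); set L[2][1]=2
  eliminate (3,1): mult=2, new row 3: (0, 0, -2, 3); set L[3][1]=2
k=2: U[2][2]=2
  eliminate (3,2): mult=-1, new row 3: (0, 0, 0, 1); set L[3][2]=-1

U[2][2] = 2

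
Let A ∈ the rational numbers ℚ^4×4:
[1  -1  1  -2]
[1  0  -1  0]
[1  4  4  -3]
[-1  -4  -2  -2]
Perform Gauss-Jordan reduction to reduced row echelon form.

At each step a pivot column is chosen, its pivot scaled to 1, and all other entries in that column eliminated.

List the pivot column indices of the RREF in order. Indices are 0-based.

pivot columns: 0, 1, 2, 3

[1] R0 /= 1  ⇒  (1, -1, 1, -2)
     R1 -= 1·R0  ⇒  (0, 1, -2, 2)
     R2 -= 1·R0  ⇒  (0, 5, 3, -1)
     R3 -= -1·R0  ⇒  (0, -5, -1, -4)
[2] R1 /= 1  ⇒  (0, 1, -2, 2)
     R0 -= -1·R1  ⇒  (1, 0, -1, 0)
     R2 -= 5·R1  ⇒  (0, 0, 13, -11)
     R3 -= -5·R1  ⇒  (0, 0, -11, 6)
[3] R2 /= 13  ⇒  (0, 0, 1, -11/13)
     R0 -= -1·R2  ⇒  (1, 0, 0, -11/13)
     R1 -= -2·R2  ⇒  (0, 1, 0, 4/13)
     R3 -= -11·R2  ⇒  (0, 0, 0, -43/13)
[4] R3 /= -43/13  ⇒  (0, 0, 0, 1)
     R0 -= -11/13·R3  ⇒  (1, 0, 0, 0)
     R1 -= 4/13·R3  ⇒  (0, 1, 0, 0)
     R2 -= -11/13·R3  ⇒  (0, 0, 1, 0)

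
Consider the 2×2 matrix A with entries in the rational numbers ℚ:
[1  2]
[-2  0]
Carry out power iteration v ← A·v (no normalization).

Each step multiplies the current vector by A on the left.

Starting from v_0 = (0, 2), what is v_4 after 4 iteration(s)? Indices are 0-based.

v_0 = (0, 2).
v_1 = A·v_0 = (4, 0).
v_2 = A·v_1 = (4, -8).
v_3 = A·v_2 = (-12, -8).
v_4 = A·v_3 = (-28, 24).

v_4 = (-28, 24)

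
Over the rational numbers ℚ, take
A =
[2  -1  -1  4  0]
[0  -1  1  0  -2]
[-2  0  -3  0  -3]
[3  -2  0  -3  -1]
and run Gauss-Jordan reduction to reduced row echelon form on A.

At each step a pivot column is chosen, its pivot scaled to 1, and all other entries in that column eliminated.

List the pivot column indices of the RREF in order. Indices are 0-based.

pivot(0,0)=2: scale R0 → (1, -1/2, -1/2, 2, 0)
  clear (2,0): R2 −= (-2)R0 → (0, -1, -4, 4, -3)
  clear (3,0): R3 −= (3)R0 → (0, -1/2, 3/2, -9, -1)
pivot(1,1)=-1: scale R1 → (0, 1, -1, 0, 2)
  clear (0,1): R0 −= (-1/2)R1 → (1, 0, -1, 2, 1)
  clear (2,1): R2 −= (-1)R1 → (0, 0, -5, 4, -1)
  clear (3,1): R3 −= (-1/2)R1 → (0, 0, 1, -9, 0)
pivot(2,2)=-5: scale R2 → (0, 0, 1, -4/5, 1/5)
  clear (0,2): R0 −= (-1)R2 → (1, 0, 0, 6/5, 6/5)
  clear (1,2): R1 −= (-1)R2 → (0, 1, 0, -4/5, 11/5)
  clear (3,2): R3 −= (1)R2 → (0, 0, 0, -41/5, -1/5)
pivot(3,3)=-41/5: scale R3 → (0, 0, 0, 1, 1/41)
  clear (0,3): R0 −= (6/5)R3 → (1, 0, 0, 0, 48/41)
  clear (1,3): R1 −= (-4/5)R3 → (0, 1, 0, 0, 91/41)
  clear (2,3): R2 −= (-4/5)R3 → (0, 0, 1, 0, 9/41)

pivot columns: 0, 1, 2, 3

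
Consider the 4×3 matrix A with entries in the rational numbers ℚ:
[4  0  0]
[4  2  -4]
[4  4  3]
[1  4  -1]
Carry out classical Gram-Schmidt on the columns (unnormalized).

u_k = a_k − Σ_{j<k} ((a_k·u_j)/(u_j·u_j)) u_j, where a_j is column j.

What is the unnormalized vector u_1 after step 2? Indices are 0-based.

Step 1: u_0 = a_0 = (4, 4, 4, 1).
Step 2: u_1 = a_1 − (4/7)·u_0 = (-16/7, -2/7, 12/7, 24/7).

u_1 = (-16/7, -2/7, 12/7, 24/7)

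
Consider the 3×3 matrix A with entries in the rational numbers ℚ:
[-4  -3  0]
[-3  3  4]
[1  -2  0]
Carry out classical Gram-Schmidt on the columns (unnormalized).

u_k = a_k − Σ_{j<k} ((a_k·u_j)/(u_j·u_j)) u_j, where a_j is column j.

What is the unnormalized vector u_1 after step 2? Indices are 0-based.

u_1 = (-37/13, 81/26, -53/26)

Step 1: u_0 = a_0 = (-4, -3, 1).
Step 2: u_1 = a_1 − (1/26)·u_0 = (-37/13, 81/26, -53/26).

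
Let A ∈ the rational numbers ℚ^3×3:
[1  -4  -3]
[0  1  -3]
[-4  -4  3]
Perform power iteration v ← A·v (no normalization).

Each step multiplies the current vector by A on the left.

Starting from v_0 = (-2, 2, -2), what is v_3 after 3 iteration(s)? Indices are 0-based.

v_0 = (-2, 2, -2).
v_1 = A·v_0 = (-4, 8, -6).
v_2 = A·v_1 = (-18, 26, -34).
v_3 = A·v_2 = (-20, 128, -134).

v_3 = (-20, 128, -134)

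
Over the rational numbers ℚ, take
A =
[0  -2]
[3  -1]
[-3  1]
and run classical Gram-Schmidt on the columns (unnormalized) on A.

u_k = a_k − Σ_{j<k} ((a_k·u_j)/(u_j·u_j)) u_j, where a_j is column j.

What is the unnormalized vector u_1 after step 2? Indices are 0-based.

Step 1: u_0 = a_0 = (0, 3, -3).
Step 2: u_1 = a_1 − (-1/3)·u_0 = (-2, 0, 0).

u_1 = (-2, 0, 0)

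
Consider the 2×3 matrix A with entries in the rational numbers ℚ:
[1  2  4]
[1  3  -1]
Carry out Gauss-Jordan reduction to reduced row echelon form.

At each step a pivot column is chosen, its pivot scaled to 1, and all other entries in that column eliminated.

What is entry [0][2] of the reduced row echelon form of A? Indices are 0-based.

step 1: normalize row 0 (÷1) = (1, 2, 4)
  row 1: subtract 1×row0 = (0, 1, -5)
step 2: normalize row 1 (÷1) = (0, 1, -5)
  row 0: subtract 2×row1 = (1, 0, 14)

M[0][2] = 14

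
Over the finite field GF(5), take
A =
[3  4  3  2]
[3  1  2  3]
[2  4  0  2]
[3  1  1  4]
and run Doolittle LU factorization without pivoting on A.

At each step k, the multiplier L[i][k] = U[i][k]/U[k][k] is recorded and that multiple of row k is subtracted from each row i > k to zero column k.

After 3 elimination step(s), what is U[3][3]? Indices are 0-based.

k=0: U[0][0]=3
  eliminate (1,0): mult=1, new row 1: (0, 2, 4, 1); set L[1][0]=1
  eliminate (2,0): mult=4, new row 2: (0, 3, 3, 4); set L[2][0]=4
  eliminate (3,0): mult=1, new row 3: (0, 2, 3, 2); set L[3][0]=1
k=1: U[1][1]=2
  eliminate (2,1): mult=4, new row 2: (0, 0, 2, 0); set L[2][1]=4
  eliminate (3,1): mult=1, new row 3: (0, 0, 4, 1); set L[3][1]=1
k=2: U[2][2]=2
  eliminate (3,2): mult=2, new row 3: (0, 0, 0, 1); set L[3][2]=2

U[3][3] = 1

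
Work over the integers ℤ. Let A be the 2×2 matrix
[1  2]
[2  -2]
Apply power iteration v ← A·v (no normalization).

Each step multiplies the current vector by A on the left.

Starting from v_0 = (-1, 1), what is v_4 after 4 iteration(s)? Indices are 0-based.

v_0 = (-1, 1).
v_1 = A·v_0 = (1, -4).
v_2 = A·v_1 = (-7, 10).
v_3 = A·v_2 = (13, -34).
v_4 = A·v_3 = (-55, 94).

v_4 = (-55, 94)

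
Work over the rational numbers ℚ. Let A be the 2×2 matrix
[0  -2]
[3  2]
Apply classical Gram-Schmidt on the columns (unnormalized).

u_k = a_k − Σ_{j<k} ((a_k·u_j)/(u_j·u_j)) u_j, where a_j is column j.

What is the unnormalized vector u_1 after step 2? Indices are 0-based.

Step 1: u_0 = a_0 = (0, 3).
Step 2: u_1 = a_1 − (2/3)·u_0 = (-2, 0).

u_1 = (-2, 0)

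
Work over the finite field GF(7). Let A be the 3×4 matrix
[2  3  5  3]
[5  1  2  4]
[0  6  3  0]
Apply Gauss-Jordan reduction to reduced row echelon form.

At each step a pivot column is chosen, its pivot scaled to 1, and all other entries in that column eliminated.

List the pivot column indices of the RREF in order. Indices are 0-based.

pivot columns: 0, 1, 2

pivot(0,0)=2: scale R0 → (1, 5, 6, 5)
  clear (1,0): R1 −= (5)R0 → (0, 4, 0, 0)
pivot(1,1)=4: scale R1 → (0, 1, 0, 0)
  clear (0,1): R0 −= (5)R1 → (1, 0, 6, 5)
  clear (2,1): R2 −= (6)R1 → (0, 0, 3, 0)
pivot(2,2)=3: scale R2 → (0, 0, 1, 0)
  clear (0,2): R0 −= (6)R2 → (1, 0, 0, 5)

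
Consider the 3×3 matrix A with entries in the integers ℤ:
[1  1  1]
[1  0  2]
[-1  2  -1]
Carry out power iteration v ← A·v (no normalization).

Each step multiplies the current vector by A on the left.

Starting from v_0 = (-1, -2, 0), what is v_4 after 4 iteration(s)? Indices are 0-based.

v_0 = (-1, -2, 0).
v_1 = A·v_0 = (-3, -1, -3).
v_2 = A·v_1 = (-7, -9, 4).
v_3 = A·v_2 = (-12, 1, -15).
v_4 = A·v_3 = (-26, -42, 29).

v_4 = (-26, -42, 29)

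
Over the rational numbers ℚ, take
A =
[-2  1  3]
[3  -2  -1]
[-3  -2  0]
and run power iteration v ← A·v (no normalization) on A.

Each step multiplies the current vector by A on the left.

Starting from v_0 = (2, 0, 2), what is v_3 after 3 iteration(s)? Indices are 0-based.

v_3 = (-2, -48, 46)

v_0 = (2, 0, 2).
v_1 = A·v_0 = (2, 4, -6).
v_2 = A·v_1 = (-18, 4, -14).
v_3 = A·v_2 = (-2, -48, 46).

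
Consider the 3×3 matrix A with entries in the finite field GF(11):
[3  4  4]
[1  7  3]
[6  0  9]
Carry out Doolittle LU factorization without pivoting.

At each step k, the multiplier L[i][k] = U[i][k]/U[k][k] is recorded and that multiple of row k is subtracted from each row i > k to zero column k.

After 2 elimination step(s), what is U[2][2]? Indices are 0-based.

U[2][2] = 4

k=0: U[0][0]=3
  eliminate (1,0): mult=4, new row 1: (0, 2, 9); set L[1][0]=4
  eliminate (2,0): mult=2, new row 2: (0, 3, 1); set L[2][0]=2
k=1: U[1][1]=2
  eliminate (2,1): mult=7, new row 2: (0, 0, 4); set L[2][1]=7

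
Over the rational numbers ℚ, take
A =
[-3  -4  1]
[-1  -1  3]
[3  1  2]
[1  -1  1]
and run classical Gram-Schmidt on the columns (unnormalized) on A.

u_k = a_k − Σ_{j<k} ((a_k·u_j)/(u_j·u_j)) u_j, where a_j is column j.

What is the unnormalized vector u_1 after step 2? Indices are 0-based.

Step 1: u_0 = a_0 = (-3, -1, 3, 1).
Step 2: u_1 = a_1 − (3/4)·u_0 = (-7/4, -1/4, -5/4, -7/4).

u_1 = (-7/4, -1/4, -5/4, -7/4)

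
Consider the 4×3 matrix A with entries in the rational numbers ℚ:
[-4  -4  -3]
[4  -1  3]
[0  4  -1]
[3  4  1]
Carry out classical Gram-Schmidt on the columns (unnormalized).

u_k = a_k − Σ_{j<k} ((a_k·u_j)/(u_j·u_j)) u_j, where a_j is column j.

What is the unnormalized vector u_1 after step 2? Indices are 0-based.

u_1 = (-68/41, -137/41, 4, 92/41)

Step 1: u_0 = a_0 = (-4, 4, 0, 3).
Step 2: u_1 = a_1 − (24/41)·u_0 = (-68/41, -137/41, 4, 92/41).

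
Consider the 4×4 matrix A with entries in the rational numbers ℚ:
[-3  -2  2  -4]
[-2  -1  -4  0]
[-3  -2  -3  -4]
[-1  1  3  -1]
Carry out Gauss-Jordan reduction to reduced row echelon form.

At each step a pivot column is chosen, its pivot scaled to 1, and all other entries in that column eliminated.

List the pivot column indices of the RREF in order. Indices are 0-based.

pivot columns: 0, 1, 2, 3

pivot(0,0)=-3: scale R0 → (1, 2/3, -2/3, 4/3)
  clear (1,0): R1 −= (-2)R0 → (0, 1/3, -16/3, 8/3)
  clear (2,0): R2 −= (-3)R0 → (0, 0, -5, 0)
  clear (3,0): R3 −= (-1)R0 → (0, 5/3, 7/3, 1/3)
pivot(1,1)=1/3: scale R1 → (0, 1, -16, 8)
  clear (0,1): R0 −= (2/3)R1 → (1, 0, 10, -4)
  clear (3,1): R3 −= (5/3)R1 → (0, 0, 29, -13)
pivot(2,2)=-5: scale R2 → (0, 0, 1, 0)
  clear (0,2): R0 −= (10)R2 → (1, 0, 0, -4)
  clear (1,2): R1 −= (-16)R2 → (0, 1, 0, 8)
  clear (3,2): R3 −= (29)R2 → (0, 0, 0, -13)
pivot(3,3)=-13: scale R3 → (0, 0, 0, 1)
  clear (0,3): R0 −= (-4)R3 → (1, 0, 0, 0)
  clear (1,3): R1 −= (8)R3 → (0, 1, 0, 0)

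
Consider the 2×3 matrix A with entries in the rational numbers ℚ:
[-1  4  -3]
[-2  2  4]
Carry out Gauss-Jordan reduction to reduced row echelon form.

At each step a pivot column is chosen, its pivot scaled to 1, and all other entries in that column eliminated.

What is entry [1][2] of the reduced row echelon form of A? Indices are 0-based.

M[1][2] = -5/3

pivot(0,0)=-1: scale R0 → (1, -4, 3)
  clear (1,0): R1 −= (-2)R0 → (0, -6, 10)
pivot(1,1)=-6: scale R1 → (0, 1, -5/3)
  clear (0,1): R0 −= (-4)R1 → (1, 0, -11/3)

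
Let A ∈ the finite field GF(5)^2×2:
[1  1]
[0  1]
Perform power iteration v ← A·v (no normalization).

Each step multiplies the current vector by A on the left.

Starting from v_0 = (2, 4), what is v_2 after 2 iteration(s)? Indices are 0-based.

v_0 = (2, 4).
v_1 = A·v_0 = (1, 4).
v_2 = A·v_1 = (0, 4).

v_2 = (0, 4)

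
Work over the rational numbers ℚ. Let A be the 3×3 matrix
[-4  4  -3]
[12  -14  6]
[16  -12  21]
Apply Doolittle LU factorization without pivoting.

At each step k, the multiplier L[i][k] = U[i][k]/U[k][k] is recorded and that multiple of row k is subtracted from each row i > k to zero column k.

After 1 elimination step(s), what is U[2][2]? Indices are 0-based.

k=0: U[0][0]=-4
  eliminate (1,0): mult=-3, new row 1: (0, -2, -3); set L[1][0]=-3
  eliminate (2,0): mult=-4, new row 2: (0, 4, 9); set L[2][0]=-4

U[2][2] = 9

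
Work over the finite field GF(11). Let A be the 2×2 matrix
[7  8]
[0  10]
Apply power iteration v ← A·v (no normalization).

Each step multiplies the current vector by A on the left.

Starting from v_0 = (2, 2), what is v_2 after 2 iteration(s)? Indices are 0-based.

v_2 = (7, 2)

v_0 = (2, 2).
v_1 = A·v_0 = (8, 9).
v_2 = A·v_1 = (7, 2).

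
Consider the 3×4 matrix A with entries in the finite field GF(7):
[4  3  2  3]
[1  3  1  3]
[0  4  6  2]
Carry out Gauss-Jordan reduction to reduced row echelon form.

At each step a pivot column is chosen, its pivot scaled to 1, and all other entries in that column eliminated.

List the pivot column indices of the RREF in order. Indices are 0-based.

step 1: normalize row 0 (÷4) = (1, 6, 4, 6)
  row 1: subtract 1×row0 = (0, 4, 4, 4)
step 2: normalize row 1 (÷4) = (0, 1, 1, 1)
  row 0: subtract 6×row1 = (1, 0, 5, 0)
  row 2: subtract 4×row1 = (0, 0, 2, 5)
step 3: normalize row 2 (÷2) = (0, 0, 1, 6)
  row 0: subtract 5×row2 = (1, 0, 0, 5)
  row 1: subtract 1×row2 = (0, 1, 0, 2)

pivot columns: 0, 1, 2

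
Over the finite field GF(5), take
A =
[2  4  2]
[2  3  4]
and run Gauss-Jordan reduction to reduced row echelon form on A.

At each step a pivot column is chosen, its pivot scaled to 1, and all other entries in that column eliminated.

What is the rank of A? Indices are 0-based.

rank = 2

pivot(0,0)=2: scale R0 → (1, 2, 1)
  clear (1,0): R1 −= (2)R0 → (0, 4, 2)
pivot(1,1)=4: scale R1 → (0, 1, 3)
  clear (0,1): R0 −= (2)R1 → (1, 0, 0)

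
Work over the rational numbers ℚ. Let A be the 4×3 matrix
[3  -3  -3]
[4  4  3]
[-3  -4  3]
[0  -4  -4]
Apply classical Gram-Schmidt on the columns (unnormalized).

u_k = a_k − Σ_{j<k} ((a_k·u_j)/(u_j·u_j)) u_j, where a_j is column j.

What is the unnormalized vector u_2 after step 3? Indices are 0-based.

Step 1: u_0 = a_0 = (3, 4, -3, 0).
Step 2: u_1 = a_1 − (19/34)·u_0 = (-159/34, 30/17, -79/34, -4).
Step 3: u_2 = a_2 − (-3/17)·u_0 − (964/1577)·u_1 = (612/1577, 4143/1577, 6136/1577, -2452/1577).

u_2 = (612/1577, 4143/1577, 6136/1577, -2452/1577)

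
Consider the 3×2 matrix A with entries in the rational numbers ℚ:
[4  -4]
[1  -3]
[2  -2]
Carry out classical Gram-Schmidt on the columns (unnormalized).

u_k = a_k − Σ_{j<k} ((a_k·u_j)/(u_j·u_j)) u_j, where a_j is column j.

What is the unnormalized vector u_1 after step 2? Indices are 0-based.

u_1 = (8/21, -40/21, 4/21)

Step 1: u_0 = a_0 = (4, 1, 2).
Step 2: u_1 = a_1 − (-23/21)·u_0 = (8/21, -40/21, 4/21).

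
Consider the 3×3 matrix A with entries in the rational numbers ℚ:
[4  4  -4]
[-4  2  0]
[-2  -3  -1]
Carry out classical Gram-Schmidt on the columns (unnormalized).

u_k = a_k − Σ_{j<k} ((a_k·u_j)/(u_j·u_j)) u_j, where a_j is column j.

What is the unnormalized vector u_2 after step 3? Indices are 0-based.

Step 1: u_0 = a_0 = (4, -4, -2).
Step 2: u_1 = a_1 − (7/18)·u_0 = (22/9, 32/9, -20/9).
Step 3: u_2 = a_2 − (-7/18)·u_0 − (-17/53)·u_1 = (-88/53, -22/53, -132/53).

u_2 = (-88/53, -22/53, -132/53)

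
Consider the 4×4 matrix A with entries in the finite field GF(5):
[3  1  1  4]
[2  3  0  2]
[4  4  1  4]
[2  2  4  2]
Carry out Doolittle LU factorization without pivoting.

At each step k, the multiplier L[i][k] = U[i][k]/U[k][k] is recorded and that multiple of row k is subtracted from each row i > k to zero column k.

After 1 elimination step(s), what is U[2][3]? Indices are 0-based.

U[2][3] = 2

k=0: U[0][0]=3
  eliminate (1,0): mult=4, new row 1: (0, 4, 1, 1); set L[1][0]=4
  eliminate (2,0): mult=3, new row 2: (0, 1, 3, 2); set L[2][0]=3
  eliminate (3,0): mult=4, new row 3: (0, 3, 0, 1); set L[3][0]=4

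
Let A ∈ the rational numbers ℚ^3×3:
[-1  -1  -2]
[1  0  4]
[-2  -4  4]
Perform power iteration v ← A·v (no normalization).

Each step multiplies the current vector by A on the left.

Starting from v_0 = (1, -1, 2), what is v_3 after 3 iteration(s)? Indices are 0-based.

v_0 = (1, -1, 2).
v_1 = A·v_0 = (-4, 9, 10).
v_2 = A·v_1 = (-25, 36, 12).
v_3 = A·v_2 = (-35, 23, -46).

v_3 = (-35, 23, -46)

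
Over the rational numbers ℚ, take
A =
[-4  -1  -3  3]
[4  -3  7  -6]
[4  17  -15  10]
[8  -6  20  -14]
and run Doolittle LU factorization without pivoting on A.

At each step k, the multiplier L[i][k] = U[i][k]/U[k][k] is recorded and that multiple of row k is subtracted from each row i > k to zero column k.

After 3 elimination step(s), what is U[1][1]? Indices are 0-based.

Step 1: pivot at (0,0) is -4.
  row1 ← row1 − (-1)·row0  ⇒  L[1][0]=-1, U row1=(0, -4, 4, -3)
  row2 ← row2 − (-1)·row0  ⇒  L[2][0]=-1, U row2=(0, 16, -18, 13)
  row3 ← row3 − (-2)·row0  ⇒  L[3][0]=-2, U row3=(0, -8, 14, -8)
Step 2: pivot at (1,1) is -4.
  row2 ← row2 − (-4)·row1  ⇒  L[2][1]=-4, U row2=(0, 0, -2, 1)
  row3 ← row3 − (2)·row1  ⇒  L[3][1]=2, U row3=(0, 0, 6, -2)
Step 3: pivot at (2,2) is -2.
  row3 ← row3 − (-3)·row2  ⇒  L[3][2]=-3, U row3=(0, 0, 0, 1)

U[1][1] = -4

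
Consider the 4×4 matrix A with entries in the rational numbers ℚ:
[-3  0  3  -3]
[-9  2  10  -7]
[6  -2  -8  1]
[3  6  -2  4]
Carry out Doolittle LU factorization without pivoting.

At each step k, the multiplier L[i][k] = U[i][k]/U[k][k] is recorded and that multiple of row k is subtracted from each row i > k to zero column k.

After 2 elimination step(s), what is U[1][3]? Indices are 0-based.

k=0: U[0][0]=-3
  eliminate (1,0): mult=3, new row 1: (0, 2, 1, 2); set L[1][0]=3
  eliminate (2,0): mult=-2, new row 2: (0, -2, -2, -5); set L[2][0]=-2
  eliminate (3,0): mult=-1, new row 3: (0, 6, 1, 1); set L[3][0]=-1
k=1: U[1][1]=2
  eliminate (2,1): mult=-1, new row 2: (0, 0, -1, -3); set L[2][1]=-1
  eliminate (3,1): mult=3, new row 3: (0, 0, -2, -5); set L[3][1]=3

U[1][3] = 2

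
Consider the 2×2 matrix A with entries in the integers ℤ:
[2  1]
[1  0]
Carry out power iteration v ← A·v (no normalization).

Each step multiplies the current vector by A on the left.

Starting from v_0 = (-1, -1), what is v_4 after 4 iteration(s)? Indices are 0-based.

v_4 = (-41, -17)

v_0 = (-1, -1).
v_1 = A·v_0 = (-3, -1).
v_2 = A·v_1 = (-7, -3).
v_3 = A·v_2 = (-17, -7).
v_4 = A·v_3 = (-41, -17).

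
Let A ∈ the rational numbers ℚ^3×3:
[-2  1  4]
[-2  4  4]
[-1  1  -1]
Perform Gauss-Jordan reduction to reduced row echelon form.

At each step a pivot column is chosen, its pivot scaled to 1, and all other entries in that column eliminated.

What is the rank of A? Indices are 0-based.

[1] R0 /= -2  ⇒  (1, -1/2, -2)
     R1 -= -2·R0  ⇒  (0, 3, 0)
     R2 -= -1·R0  ⇒  (0, 1/2, -3)
[2] R1 /= 3  ⇒  (0, 1, 0)
     R0 -= -1/2·R1  ⇒  (1, 0, -2)
     R2 -= 1/2·R1  ⇒  (0, 0, -3)
[3] R2 /= -3  ⇒  (0, 0, 1)
     R0 -= -2·R2  ⇒  (1, 0, 0)

rank = 3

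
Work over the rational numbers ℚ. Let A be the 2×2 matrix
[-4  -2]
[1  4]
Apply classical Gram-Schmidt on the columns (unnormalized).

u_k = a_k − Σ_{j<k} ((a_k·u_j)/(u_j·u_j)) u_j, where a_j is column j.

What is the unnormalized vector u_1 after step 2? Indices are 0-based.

u_1 = (14/17, 56/17)

Step 1: u_0 = a_0 = (-4, 1).
Step 2: u_1 = a_1 − (12/17)·u_0 = (14/17, 56/17).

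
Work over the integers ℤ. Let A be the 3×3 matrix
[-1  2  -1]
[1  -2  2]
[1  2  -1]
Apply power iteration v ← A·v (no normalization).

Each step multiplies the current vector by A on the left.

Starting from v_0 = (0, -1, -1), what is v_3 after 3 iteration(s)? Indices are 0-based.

v_3 = (-8, 8, -4)

v_0 = (0, -1, -1).
v_1 = A·v_0 = (-1, 0, -1).
v_2 = A·v_1 = (2, -3, 0).
v_3 = A·v_2 = (-8, 8, -4).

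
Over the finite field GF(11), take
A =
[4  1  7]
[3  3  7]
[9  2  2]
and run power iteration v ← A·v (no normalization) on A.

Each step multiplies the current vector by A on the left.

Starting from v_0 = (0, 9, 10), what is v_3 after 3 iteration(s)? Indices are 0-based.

v_3 = (4, 0, 3)

v_0 = (0, 9, 10).
v_1 = A·v_0 = (2, 9, 5).
v_2 = A·v_1 = (8, 2, 2).
v_3 = A·v_2 = (4, 0, 3).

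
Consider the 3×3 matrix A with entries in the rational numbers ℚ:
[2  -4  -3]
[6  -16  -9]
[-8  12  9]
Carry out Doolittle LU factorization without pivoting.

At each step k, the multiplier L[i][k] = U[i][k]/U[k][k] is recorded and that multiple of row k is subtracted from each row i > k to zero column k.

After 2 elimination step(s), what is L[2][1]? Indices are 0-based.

[col 0] pivot 2
  R1 -= 3*R0 → (0, -4, 0)  (L[1][0] := 3)
  R2 -= -4*R0 → (0, -4, -3)  (L[2][0] := -4)
[col 1] pivot -4
  R2 -= 1*R1 → (0, 0, -3)  (L[2][1] := 1)

L[2][1] = 1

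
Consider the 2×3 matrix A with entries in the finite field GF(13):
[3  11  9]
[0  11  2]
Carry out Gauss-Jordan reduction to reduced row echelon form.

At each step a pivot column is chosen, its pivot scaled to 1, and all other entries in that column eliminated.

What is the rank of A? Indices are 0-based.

rank = 2

step 1: normalize row 0 (÷3) = (1, 8, 3)
step 2: normalize row 1 (÷11) = (0, 1, 12)
  row 0: subtract 8×row1 = (1, 0, 11)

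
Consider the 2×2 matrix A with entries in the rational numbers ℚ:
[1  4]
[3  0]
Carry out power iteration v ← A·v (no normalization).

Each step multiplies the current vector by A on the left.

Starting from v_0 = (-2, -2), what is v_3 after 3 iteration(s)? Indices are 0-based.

v_0 = (-2, -2).
v_1 = A·v_0 = (-10, -6).
v_2 = A·v_1 = (-34, -30).
v_3 = A·v_2 = (-154, -102).

v_3 = (-154, -102)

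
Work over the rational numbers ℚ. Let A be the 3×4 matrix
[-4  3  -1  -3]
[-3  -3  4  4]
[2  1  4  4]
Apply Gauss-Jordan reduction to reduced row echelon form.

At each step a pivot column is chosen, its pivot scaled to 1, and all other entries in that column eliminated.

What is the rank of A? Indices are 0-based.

rank = 3

step 1: normalize row 0 (÷-4) = (1, -3/4, 1/4, 3/4)
  row 1: subtract -3×row0 = (0, -21/4, 19/4, 25/4)
  row 2: subtract 2×row0 = (0, 5/2, 7/2, 5/2)
step 2: normalize row 1 (÷-21/4) = (0, 1, -19/21, -25/21)
  row 0: subtract -3/4×row1 = (1, 0, -3/7, -1/7)
  row 2: subtract 5/2×row1 = (0, 0, 121/21, 115/21)
step 3: normalize row 2 (÷121/21) = (0, 0, 1, 115/121)
  row 0: subtract -3/7×row2 = (1, 0, 0, 32/121)
  row 1: subtract -19/21×row2 = (0, 1, 0, -40/121)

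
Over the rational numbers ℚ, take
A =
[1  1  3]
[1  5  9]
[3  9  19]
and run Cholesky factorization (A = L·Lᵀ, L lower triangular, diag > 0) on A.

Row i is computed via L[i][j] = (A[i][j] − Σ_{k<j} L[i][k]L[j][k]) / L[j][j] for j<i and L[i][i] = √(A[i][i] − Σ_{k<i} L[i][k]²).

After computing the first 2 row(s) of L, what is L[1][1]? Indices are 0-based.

L[1][1] = 2

Step 1: L[0][0] = √(1) = 1.
  L[1][0] = (1) / L[0][0] = 1.
Step 2: L[1][1] = √(4) = 2.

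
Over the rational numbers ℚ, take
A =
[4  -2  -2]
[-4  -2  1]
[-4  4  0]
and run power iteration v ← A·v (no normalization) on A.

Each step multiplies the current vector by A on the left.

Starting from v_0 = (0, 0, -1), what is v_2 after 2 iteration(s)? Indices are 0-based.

v_2 = (10, -6, -12)

v_0 = (0, 0, -1).
v_1 = A·v_0 = (2, -1, 0).
v_2 = A·v_1 = (10, -6, -12).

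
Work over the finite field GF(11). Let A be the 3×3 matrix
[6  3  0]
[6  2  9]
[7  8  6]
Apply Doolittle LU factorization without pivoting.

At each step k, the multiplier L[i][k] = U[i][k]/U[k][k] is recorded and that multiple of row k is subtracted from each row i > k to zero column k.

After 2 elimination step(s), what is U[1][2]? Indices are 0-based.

k=0: U[0][0]=6
  eliminate (1,0): mult=1, new row 1: (0, 10, 9); set L[1][0]=1
  eliminate (2,0): mult=3, new row 2: (0, 10, 6); set L[2][0]=3
k=1: U[1][1]=10
  eliminate (2,1): mult=1, new row 2: (0, 0, 8); set L[2][1]=1

U[1][2] = 9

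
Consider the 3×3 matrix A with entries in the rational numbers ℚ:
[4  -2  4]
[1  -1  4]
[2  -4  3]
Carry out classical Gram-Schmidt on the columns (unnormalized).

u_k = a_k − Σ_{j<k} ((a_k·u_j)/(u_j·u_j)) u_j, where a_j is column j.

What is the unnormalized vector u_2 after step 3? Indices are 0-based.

Step 1: u_0 = a_0 = (4, 1, 2).
Step 2: u_1 = a_1 − (-17/21)·u_0 = (26/21, -4/21, -50/21).
Step 3: u_2 = a_2 − (26/21)·u_0 − (-31/76)·u_1 = (-17/38, 51/19, -17/38).

u_2 = (-17/38, 51/19, -17/38)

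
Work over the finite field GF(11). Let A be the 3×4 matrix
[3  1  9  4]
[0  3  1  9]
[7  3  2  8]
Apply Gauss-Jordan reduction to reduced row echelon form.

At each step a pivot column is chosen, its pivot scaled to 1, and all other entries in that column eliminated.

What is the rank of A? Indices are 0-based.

step 1: normalize row 0 (÷3) = (1, 4, 3, 5)
  row 2: subtract 7×row0 = (0, 8, 3, 6)
step 2: normalize row 1 (÷3) = (0, 1, 4, 3)
  row 0: subtract 4×row1 = (1, 0, 9, 4)
  row 2: subtract 8×row1 = (0, 0, 4, 4)
step 3: normalize row 2 (÷4) = (0, 0, 1, 1)
  row 0: subtract 9×row2 = (1, 0, 0, 6)
  row 1: subtract 4×row2 = (0, 1, 0, 10)

rank = 3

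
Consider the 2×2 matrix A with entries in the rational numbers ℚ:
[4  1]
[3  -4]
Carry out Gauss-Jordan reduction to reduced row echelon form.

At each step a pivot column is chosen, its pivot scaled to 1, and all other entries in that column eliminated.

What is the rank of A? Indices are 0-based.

rank = 2

step 1: normalize row 0 (÷4) = (1, 1/4)
  row 1: subtract 3×row0 = (0, -19/4)
step 2: normalize row 1 (÷-19/4) = (0, 1)
  row 0: subtract 1/4×row1 = (1, 0)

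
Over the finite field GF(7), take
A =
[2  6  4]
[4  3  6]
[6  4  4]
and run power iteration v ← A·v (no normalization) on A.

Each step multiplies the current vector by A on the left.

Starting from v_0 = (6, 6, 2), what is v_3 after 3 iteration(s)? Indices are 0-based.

v_0 = (6, 6, 2).
v_1 = A·v_0 = (0, 5, 5).
v_2 = A·v_1 = (1, 3, 5).
v_3 = A·v_2 = (5, 1, 3).

v_3 = (5, 1, 3)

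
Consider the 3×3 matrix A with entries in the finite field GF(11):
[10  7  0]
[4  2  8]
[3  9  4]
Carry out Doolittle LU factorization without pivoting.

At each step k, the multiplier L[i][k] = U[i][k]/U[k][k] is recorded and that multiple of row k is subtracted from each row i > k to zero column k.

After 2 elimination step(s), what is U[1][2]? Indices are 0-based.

Step 1: pivot at (0,0) is 10.
  row1 ← row1 − (7)·row0  ⇒  L[1][0]=7, U row1=(0, 8, 8)
  row2 ← row2 − (8)·row0  ⇒  L[2][0]=8, U row2=(0, 8, 4)
Step 2: pivot at (1,1) is 8.
  row2 ← row2 − (1)·row1  ⇒  L[2][1]=1, U row2=(0, 0, 7)

U[1][2] = 8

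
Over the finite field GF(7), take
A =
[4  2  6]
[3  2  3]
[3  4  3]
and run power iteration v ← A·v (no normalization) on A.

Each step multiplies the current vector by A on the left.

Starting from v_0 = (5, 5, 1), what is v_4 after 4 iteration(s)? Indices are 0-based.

v_4 = (5, 1, 1)

v_0 = (5, 5, 1).
v_1 = A·v_0 = (1, 0, 3).
v_2 = A·v_1 = (1, 5, 5).
v_3 = A·v_2 = (2, 0, 3).
v_4 = A·v_3 = (5, 1, 1).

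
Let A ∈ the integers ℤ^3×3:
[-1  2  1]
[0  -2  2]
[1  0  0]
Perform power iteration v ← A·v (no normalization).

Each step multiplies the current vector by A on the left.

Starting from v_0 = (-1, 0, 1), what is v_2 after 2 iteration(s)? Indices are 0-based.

v_2 = (1, -6, 2)

v_0 = (-1, 0, 1).
v_1 = A·v_0 = (2, 2, -1).
v_2 = A·v_1 = (1, -6, 2).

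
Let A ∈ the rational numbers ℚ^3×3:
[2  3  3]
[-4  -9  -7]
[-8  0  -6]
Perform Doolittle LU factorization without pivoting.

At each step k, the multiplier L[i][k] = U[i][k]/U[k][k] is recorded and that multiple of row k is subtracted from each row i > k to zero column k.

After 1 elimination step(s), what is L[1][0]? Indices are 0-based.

L[1][0] = -2

Step 1: pivot at (0,0) is 2.
  row1 ← row1 − (-2)·row0  ⇒  L[1][0]=-2, U row1=(0, -3, -1)
  row2 ← row2 − (-4)·row0  ⇒  L[2][0]=-4, U row2=(0, 12, 6)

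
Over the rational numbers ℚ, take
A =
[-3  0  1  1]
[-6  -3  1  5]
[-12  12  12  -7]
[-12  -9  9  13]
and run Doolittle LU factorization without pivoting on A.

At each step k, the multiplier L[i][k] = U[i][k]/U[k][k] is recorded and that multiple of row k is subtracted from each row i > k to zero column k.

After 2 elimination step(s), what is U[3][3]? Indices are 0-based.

k=0: U[0][0]=-3
  eliminate (1,0): mult=2, new row 1: (0, -3, -1, 3); set L[1][0]=2
  eliminate (2,0): mult=4, new row 2: (0, 12, 8, -11); set L[2][0]=4
  eliminate (3,0): mult=4, new row 3: (0, -9, 5, 9); set L[3][0]=4
k=1: U[1][1]=-3
  eliminate (2,1): mult=-4, new row 2: (0, 0, 4, 1); set L[2][1]=-4
  eliminate (3,1): mult=3, new row 3: (0, 0, 8, 0); set L[3][1]=3

U[3][3] = 0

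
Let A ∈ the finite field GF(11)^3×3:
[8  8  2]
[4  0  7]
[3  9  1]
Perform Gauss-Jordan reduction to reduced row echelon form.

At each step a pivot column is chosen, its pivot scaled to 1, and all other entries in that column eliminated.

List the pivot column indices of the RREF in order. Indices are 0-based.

step 1: normalize row 0 (÷8) = (1, 1, 3)
  row 1: subtract 4×row0 = (0, 7, 6)
  row 2: subtract 3×row0 = (0, 6, 3)
step 2: normalize row 1 (÷7) = (0, 1, 4)
  row 0: subtract 1×row1 = (1, 0, 10)
  row 2: subtract 6×row1 = (0, 0, 1)
step 3: normalize row 2 (÷1) = (0, 0, 1)
  row 0: subtract 10×row2 = (1, 0, 0)
  row 1: subtract 4×row2 = (0, 1, 0)

pivot columns: 0, 1, 2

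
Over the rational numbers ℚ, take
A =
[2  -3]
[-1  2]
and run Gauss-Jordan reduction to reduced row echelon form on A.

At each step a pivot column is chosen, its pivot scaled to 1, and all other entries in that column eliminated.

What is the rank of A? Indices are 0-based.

step 1: normalize row 0 (÷2) = (1, -3/2)
  row 1: subtract -1×row0 = (0, 1/2)
step 2: normalize row 1 (÷1/2) = (0, 1)
  row 0: subtract -3/2×row1 = (1, 0)

rank = 2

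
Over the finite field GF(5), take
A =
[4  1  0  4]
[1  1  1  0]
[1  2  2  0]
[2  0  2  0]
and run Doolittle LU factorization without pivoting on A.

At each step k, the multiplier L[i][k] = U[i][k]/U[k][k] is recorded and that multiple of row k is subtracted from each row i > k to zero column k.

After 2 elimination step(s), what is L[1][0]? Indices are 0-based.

L[1][0] = 4

[col 0] pivot 4
  R1 -= 4*R0 → (0, 2, 1, 4)  (L[1][0] := 4)
  R2 -= 4*R0 → (0, 3, 2, 4)  (L[2][0] := 4)
  R3 -= 3*R0 → (0, 2, 2, 3)  (L[3][0] := 3)
[col 1] pivot 2
  R2 -= 4*R1 → (0, 0, 3, 3)  (L[2][1] := 4)
  R3 -= 1*R1 → (0, 0, 1, 4)  (L[3][1] := 1)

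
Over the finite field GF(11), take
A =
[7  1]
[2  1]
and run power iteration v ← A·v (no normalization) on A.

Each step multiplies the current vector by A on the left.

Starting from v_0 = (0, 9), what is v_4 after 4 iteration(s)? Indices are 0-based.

v_0 = (0, 9).
v_1 = A·v_0 = (9, 9).
v_2 = A·v_1 = (6, 5).
v_3 = A·v_2 = (3, 6).
v_4 = A·v_3 = (5, 1).

v_4 = (5, 1)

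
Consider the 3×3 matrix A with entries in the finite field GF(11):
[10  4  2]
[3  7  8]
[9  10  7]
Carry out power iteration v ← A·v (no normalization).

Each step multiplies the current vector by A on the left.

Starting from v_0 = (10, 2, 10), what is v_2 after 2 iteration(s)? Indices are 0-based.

v_0 = (10, 2, 10).
v_1 = A·v_0 = (7, 3, 4).
v_2 = A·v_1 = (2, 8, 0).

v_2 = (2, 8, 0)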